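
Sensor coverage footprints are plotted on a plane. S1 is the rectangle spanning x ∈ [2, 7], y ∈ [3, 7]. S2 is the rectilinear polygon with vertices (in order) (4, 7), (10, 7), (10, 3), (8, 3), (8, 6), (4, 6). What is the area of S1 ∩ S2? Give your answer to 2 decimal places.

3.00

The intersection is the polygon with vertices (7,6), (4,6), (4,7), (7,7).
By the shoelace formula its area is 3.00.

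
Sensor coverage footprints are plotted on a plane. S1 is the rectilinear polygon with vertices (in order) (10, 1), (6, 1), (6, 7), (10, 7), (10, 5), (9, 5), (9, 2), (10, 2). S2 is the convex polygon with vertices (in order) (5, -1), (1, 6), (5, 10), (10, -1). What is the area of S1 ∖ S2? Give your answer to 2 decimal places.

|S1| = 21, |S1∩S2| = 10.3636.
|S1 ∖ S2| = |S1| − |S1∩S2| = 21 − 10.3636 = 10.64.

10.64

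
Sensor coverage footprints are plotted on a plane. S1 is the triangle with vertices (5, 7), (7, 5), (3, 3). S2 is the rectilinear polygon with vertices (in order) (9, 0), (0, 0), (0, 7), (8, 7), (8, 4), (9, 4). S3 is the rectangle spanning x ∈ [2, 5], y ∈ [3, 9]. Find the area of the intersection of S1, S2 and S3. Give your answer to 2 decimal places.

The intersection is the polygon with vertices (3,3), (5,7), (5,4).
By the shoelace formula its area is 3.00.

3.00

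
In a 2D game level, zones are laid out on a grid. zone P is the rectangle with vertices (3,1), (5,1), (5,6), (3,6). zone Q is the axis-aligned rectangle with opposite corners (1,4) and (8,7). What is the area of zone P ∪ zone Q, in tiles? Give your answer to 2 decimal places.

27.00

By inclusion–exclusion:
Individual areas: |zone P| = 10, |zone Q| = 21.
|zone P∩zone Q|: x∈[3,5], y∈[4,6] → 2·2 = 4.
|zone P ∪ zone Q| = 31 − 4 = 27.00.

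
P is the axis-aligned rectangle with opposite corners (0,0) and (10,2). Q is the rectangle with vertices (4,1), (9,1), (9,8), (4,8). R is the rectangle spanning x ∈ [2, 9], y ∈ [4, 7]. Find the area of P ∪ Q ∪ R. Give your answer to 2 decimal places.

56.00

By inclusion–exclusion:
Individual areas: |P| = 20, |Q| = 35, |R| = 21.
|P∩Q|: x∈[4,9], y∈[1,2] → 5·1 = 5.
|P∩R| = 0 (no overlap).
|Q∩R|: x∈[4,9], y∈[4,7] → 5·3 = 15.
|P∩Q∩R| = 0.
|P ∪ Q ∪ R| = 76 − 20 + 0 = 56.00.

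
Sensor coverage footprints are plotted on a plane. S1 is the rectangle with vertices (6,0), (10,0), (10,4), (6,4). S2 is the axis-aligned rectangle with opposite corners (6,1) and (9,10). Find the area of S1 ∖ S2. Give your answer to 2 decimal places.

|S1∩S2|: x∈[6,9], y∈[1,4] → 3·3 = 9.
|S1| = 16.
|S1 ∖ S2| = |S1| − |S1∩S2| = 16 − 9 = 7.00.

7.00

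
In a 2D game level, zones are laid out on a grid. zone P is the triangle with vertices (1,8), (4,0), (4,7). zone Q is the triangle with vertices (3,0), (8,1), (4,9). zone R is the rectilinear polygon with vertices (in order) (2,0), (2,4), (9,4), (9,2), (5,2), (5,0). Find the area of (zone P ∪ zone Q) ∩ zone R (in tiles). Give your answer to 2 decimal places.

11.64

|zone P ∪ zone Q| = 29.2498.
|(zone P ∪ zone Q) ∩ zone R| = 11.64.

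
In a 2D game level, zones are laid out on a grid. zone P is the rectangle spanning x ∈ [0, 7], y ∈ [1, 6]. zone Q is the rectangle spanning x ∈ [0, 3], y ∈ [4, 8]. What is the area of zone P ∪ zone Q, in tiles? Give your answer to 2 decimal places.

By inclusion–exclusion:
Individual areas: |zone P| = 35, |zone Q| = 12.
|zone P∩zone Q|: x∈[0,3], y∈[4,6] → 3·2 = 6.
|zone P ∪ zone Q| = 47 − 6 = 41.00.

41.00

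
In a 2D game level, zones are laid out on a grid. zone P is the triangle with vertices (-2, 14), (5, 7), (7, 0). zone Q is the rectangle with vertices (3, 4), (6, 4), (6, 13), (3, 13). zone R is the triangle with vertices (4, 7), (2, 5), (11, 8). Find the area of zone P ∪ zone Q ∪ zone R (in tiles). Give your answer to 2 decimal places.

39.52

By inclusion–exclusion:
Individual areas: |zone P| = 17.5, |zone Q| = 27, |zone R| = 6.
|zone P∩zone Q| = 7.6984.
|zone P∩zone R| = 2.1601.
|zone Q∩zone R| = 3.2857.
|zone P∩zone Q∩zone R| = 2.1601.
|zone P ∪ zone Q ∪ zone R| = 50.5 − 13.1442 + 2.1601 = 39.52.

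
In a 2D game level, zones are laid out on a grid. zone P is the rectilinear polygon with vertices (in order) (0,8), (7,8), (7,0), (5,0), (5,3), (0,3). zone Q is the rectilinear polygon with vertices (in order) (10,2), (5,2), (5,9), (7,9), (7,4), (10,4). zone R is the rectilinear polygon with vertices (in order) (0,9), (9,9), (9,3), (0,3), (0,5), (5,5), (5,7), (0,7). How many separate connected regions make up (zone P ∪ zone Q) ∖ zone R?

2

(zone P ∪ zone Q) ∖ zone R splits into 2 disjoint pieces (area 10, area 10).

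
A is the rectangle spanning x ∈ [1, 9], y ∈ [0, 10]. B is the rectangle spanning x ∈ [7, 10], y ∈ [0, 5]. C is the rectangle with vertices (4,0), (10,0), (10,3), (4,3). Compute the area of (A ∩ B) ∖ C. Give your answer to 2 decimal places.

4.00

|A ∩ B| = 10.
|(A ∩ B) ∩ C| = 6.
|(A ∩ B) ∖ C| = 10 − 6 = 4.00.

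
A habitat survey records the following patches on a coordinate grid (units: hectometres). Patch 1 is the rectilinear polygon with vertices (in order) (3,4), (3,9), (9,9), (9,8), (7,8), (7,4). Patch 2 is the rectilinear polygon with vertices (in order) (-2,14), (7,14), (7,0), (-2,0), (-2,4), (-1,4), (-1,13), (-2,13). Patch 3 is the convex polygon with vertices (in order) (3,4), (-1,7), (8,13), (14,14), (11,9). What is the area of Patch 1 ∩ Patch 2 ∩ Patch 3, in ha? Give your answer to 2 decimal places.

15.00

The intersection is the polygon with vertices (7,9), (7,8), (7,6.5), (3,4), (3,9).
By the shoelace formula its area is 15.00.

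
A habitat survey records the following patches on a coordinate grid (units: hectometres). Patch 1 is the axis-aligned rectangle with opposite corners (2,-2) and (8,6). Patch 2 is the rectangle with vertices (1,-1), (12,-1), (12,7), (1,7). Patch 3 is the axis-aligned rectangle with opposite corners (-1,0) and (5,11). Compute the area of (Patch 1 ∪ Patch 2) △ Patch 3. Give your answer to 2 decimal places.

104.00

|Patch 1 ∪ Patch 2| = 94.
|(Patch 1 ∪ Patch 2) ∩ Patch 3| = 28.
|(Patch 1 ∪ Patch 2) △ Patch 3| = 94 + 66 − 56 = 104.00.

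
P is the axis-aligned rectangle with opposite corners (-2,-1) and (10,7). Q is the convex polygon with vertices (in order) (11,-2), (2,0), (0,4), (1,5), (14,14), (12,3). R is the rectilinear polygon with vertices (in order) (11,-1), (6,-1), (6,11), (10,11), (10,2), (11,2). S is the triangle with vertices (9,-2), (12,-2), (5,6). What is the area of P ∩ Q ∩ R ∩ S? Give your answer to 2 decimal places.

The intersection is the polygon with vertices (10,-1), (8.5,-1), (6,4), (6,4.857), (10,0.286).
By the shoelace formula its area is 8.04.

8.04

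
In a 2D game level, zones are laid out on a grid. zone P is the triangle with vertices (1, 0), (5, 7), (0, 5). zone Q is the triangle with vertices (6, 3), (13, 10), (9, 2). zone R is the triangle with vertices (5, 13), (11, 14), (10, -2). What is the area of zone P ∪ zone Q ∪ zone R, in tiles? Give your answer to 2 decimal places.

67.15

By inclusion–exclusion:
Individual areas: |zone P| = 13.5, |zone Q| = 14, |zone R| = 47.5.
|zone P∩zone Q| = 0.
|zone P∩zone R| = 0.
|zone Q∩zone R| = 7.8518.
|zone P∩zone Q∩zone R| = 0.
|zone P ∪ zone Q ∪ zone R| = 75 − 7.8518 + 0 = 67.15.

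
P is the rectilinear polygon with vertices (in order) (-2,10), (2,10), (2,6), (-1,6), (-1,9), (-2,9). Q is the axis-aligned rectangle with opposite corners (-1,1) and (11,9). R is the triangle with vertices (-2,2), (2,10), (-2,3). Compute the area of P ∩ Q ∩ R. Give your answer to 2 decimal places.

0.54

The intersection is the polygon with vertices (-0.286,6), (1.429,9), (1.5,9), (0,6).
By the shoelace formula its area is 0.54.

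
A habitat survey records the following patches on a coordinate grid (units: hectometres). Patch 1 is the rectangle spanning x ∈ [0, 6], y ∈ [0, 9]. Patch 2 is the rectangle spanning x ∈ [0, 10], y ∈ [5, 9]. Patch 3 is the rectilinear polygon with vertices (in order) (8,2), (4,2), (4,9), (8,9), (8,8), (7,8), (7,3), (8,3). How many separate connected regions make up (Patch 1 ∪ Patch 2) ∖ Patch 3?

(Patch 1 ∪ Patch 2) ∖ Patch 3 splits into 2 disjoint pieces (area 40, area 11).

2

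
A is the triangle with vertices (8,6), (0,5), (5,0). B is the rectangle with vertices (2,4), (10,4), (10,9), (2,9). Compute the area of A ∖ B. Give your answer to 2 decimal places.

|A| = 22.5, |A∩B| = 8.75.
|A ∖ B| = |A| − |A∩B| = 22.5 − 8.75 = 13.75.

13.75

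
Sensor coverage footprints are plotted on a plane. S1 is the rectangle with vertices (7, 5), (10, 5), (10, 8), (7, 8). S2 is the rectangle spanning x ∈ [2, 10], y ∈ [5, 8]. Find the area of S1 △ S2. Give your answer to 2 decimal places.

15.00

|S1∩S2|: x∈[7,10], y∈[5,8] → 3·3 = 9.
|S1 △ S2| = |S1| + |S2| − 2·|S1∩S2| = 9 + 24 − 18 = 15.00.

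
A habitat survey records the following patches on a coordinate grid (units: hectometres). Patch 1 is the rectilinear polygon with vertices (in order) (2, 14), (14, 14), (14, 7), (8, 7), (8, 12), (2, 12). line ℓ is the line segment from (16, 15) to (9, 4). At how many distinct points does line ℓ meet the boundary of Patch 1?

2

The segment meets the boundary at (10.909,7), (14,11.857).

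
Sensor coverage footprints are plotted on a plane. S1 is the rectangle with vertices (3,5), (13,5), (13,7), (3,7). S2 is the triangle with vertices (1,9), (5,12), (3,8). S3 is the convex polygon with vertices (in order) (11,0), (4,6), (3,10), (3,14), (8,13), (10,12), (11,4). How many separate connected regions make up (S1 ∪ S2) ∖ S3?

3

(S1 ∪ S2) ∖ S3 splits into 3 disjoint pieces (area 4.5, area 2.4583, area 2.8333).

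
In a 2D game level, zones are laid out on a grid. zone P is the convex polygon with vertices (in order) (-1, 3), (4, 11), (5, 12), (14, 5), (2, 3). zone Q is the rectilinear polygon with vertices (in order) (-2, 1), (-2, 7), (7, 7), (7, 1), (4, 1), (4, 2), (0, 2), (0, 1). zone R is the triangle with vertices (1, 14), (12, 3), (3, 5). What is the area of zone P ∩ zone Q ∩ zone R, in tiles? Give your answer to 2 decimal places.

10.22

The intersection is the polygon with vertices (7,7), (7,4.111), (3,5), (2.556,7).
By the shoelace formula its area is 10.22.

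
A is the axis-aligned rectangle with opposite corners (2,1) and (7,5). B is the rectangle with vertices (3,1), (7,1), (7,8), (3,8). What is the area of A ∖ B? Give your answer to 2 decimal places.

|A∩B|: x∈[3,7], y∈[1,5] → 4·4 = 16.
|A| = 20.
|A ∖ B| = |A| − |A∩B| = 20 − 16 = 4.00.

4.00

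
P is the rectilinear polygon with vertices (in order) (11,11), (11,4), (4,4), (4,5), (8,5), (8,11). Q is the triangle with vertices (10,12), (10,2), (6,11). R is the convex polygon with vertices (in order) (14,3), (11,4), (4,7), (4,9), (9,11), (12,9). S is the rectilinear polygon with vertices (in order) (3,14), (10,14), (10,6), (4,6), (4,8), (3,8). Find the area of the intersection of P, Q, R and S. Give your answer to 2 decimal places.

9.41

The intersection is the polygon with vertices (8,10.6), (9,11), (10,10.333), (10,6), (8.222,6), (8,6.5).
By the shoelace formula its area is 9.41.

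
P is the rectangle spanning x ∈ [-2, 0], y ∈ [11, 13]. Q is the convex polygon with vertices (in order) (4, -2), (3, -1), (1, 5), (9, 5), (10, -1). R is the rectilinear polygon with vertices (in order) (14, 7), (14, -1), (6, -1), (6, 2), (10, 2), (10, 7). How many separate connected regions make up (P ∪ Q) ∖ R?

2

(P ∪ Q) ∖ R splits into 2 disjoint pieces (area 4, area 37.25).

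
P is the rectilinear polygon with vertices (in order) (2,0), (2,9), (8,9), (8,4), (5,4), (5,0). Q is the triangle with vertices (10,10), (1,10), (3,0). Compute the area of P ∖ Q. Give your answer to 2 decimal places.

|P| = 42, |P∩Q| = 33.1857.
|P ∖ Q| = |P| − |P∩Q| = 42 − 33.1857 = 8.81.

8.81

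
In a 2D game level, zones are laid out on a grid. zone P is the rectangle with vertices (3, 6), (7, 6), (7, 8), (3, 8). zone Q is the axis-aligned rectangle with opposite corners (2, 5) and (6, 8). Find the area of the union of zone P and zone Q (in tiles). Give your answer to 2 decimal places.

By inclusion–exclusion:
Individual areas: |zone P| = 8, |zone Q| = 12.
|zone P∩zone Q|: x∈[3,6], y∈[6,8] → 3·2 = 6.
|zone P ∪ zone Q| = 20 − 6 = 14.00.

14.00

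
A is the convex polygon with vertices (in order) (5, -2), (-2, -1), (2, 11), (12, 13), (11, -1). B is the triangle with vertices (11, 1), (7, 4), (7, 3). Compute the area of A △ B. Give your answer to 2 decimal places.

|A| = 153.5, |B| = 2, |A∩B| = 2.
|A △ B| = |A| + |B| − 2·|A∩B| = 153.5 + 2 − 4 = 151.50.

151.50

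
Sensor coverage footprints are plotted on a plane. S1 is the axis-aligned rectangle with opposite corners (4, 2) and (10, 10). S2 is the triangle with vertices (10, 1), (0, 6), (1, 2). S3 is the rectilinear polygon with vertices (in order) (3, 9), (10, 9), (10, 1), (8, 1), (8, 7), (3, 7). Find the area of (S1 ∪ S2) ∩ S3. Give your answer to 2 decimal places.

22.78

|S1 ∪ S2| = 61.5.
|(S1 ∪ S2) ∩ S3| = 22.78.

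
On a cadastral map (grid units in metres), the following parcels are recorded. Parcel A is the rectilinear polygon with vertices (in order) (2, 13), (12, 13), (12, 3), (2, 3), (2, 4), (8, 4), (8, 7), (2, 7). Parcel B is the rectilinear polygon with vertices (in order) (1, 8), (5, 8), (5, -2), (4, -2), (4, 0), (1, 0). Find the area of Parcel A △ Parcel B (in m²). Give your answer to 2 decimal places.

104.00

|Parcel A| = 82, |Parcel B| = 34, |Parcel A∩Parcel B| = 6.
|Parcel A △ Parcel B| = |Parcel A| + |Parcel B| − 2·|Parcel A∩Parcel B| = 82 + 34 − 12 = 104.00.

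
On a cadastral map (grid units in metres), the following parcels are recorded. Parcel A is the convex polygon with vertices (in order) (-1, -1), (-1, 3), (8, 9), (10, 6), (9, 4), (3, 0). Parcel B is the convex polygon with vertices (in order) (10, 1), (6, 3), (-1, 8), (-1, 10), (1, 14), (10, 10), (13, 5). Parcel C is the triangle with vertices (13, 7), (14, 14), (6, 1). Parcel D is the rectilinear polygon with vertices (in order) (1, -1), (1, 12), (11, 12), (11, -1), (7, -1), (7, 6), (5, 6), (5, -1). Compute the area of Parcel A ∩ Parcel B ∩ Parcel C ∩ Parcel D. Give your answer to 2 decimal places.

The intersection is the polygon with vertices (9,4), (7.043,2.696), (9.52,6.72), (10,6).
By the shoelace formula its area is 3.16.

3.16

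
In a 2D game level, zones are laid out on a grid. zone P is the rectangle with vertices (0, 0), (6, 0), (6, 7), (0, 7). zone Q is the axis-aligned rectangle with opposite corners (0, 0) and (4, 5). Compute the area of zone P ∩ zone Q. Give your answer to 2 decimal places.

20.00

|zone P∩zone Q|: x∈[0,4], y∈[0,5] → 4·5 = 20.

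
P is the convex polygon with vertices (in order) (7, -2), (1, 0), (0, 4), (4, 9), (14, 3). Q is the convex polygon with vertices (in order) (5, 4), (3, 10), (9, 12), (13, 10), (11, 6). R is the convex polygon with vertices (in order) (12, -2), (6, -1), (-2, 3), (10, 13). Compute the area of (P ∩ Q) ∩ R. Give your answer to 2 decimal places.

13.35

The region (P ∩ Q) ∩ R is the polygon with vertices (9.714,5.571), (5,4), (3.739,7.783), (4.698,8.581).
By the shoelace formula its area is 13.35.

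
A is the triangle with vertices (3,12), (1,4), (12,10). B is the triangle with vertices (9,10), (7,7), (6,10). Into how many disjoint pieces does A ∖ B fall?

1

A ∖ B is a single connected region.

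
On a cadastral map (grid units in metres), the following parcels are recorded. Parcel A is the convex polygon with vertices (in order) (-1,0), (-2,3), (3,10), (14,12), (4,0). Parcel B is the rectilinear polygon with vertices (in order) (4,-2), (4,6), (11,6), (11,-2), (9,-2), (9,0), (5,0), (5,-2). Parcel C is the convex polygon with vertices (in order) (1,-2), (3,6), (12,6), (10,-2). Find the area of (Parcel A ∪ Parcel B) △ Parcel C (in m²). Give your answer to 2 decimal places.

84.00

|Parcel A ∪ Parcel B| = 125.
|(Parcel A ∪ Parcel B) ∩ Parcel C| = 56.5.
|(Parcel A ∪ Parcel B) △ Parcel C| = 125 + 72 − 113 = 84.00.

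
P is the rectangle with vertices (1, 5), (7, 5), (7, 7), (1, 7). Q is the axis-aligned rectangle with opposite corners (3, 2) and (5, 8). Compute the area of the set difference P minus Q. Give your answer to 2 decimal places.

8.00

|P∩Q|: x∈[3,5], y∈[5,7] → 2·2 = 4.
|P| = 12.
|P ∖ Q| = |P| − |P∩Q| = 12 − 4 = 8.00.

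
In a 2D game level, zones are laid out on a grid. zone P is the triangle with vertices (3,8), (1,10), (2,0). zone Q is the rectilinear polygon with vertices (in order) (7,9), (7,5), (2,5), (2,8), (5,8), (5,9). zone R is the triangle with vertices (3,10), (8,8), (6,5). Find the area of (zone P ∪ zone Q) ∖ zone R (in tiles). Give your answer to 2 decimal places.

17.06

|zone P ∪ zone Q| = 23.5625.
|(zone P ∪ zone Q) ∩ zone R| = 6.5.
|(zone P ∪ zone Q) ∖ zone R| = 23.5625 − 6.5 = 17.06.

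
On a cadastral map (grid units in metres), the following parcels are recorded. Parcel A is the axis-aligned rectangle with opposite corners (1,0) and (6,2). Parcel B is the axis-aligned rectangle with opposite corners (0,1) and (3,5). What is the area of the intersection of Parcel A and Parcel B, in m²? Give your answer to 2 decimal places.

2.00

|Parcel A∩Parcel B|: x∈[1,3], y∈[1,2] → 2·1 = 2.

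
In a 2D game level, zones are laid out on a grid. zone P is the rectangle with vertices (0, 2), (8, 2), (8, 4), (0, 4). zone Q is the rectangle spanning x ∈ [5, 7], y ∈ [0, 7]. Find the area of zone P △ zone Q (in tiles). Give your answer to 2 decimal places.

22.00

|zone P∩zone Q|: x∈[5,7], y∈[2,4] → 2·2 = 4.
|zone P △ zone Q| = |zone P| + |zone Q| − 2·|zone P∩zone Q| = 16 + 14 − 8 = 22.00.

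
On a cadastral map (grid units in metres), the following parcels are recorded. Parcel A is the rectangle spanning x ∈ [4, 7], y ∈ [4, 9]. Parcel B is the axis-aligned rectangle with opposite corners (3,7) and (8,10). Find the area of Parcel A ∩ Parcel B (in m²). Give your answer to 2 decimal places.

6.00

|Parcel A∩Parcel B|: x∈[4,7], y∈[7,9] → 3·2 = 6.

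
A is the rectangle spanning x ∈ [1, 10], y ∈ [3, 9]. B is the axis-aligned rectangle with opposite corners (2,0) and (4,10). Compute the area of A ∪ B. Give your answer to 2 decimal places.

By inclusion–exclusion:
Individual areas: |A| = 54, |B| = 20.
|A∩B|: x∈[2,4], y∈[3,9] → 2·6 = 12.
|A ∪ B| = 74 − 12 = 62.00.

62.00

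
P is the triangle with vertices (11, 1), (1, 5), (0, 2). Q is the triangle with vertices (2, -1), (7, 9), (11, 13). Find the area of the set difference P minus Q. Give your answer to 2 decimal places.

|P| = 17, |P∩Q| = 0.9722.
|P ∖ Q| = |P| − |P∩Q| = 17 − 0.9722 = 16.03.

16.03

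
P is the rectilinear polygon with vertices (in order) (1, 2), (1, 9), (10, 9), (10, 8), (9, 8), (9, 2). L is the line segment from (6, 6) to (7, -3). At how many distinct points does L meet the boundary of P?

1

The segment meets the boundary at (6.444,2).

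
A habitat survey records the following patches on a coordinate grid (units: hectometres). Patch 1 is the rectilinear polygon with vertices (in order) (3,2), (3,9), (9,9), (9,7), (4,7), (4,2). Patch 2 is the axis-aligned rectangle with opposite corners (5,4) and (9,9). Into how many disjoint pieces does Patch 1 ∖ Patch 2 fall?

1

Patch 1 ∖ Patch 2 is a single connected region.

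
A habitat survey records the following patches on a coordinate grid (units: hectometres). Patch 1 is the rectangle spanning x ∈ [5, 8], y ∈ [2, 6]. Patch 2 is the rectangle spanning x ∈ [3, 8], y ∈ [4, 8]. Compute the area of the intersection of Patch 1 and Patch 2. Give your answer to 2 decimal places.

|Patch 1∩Patch 2|: x∈[5,8], y∈[4,6] → 3·2 = 6.

6.00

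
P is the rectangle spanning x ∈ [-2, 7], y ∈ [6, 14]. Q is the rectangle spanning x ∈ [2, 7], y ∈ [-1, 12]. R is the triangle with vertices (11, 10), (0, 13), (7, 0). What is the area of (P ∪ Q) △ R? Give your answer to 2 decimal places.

90.36

|P ∪ Q| = 107.
|(P ∪ Q) ∩ R| = 38.8182.
|(P ∪ Q) △ R| = 107 + 61 − 77.6364 = 90.36.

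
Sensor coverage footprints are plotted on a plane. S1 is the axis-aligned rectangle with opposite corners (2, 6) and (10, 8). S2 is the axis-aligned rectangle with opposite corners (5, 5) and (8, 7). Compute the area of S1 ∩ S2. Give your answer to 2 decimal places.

3.00

|S1∩S2|: x∈[5,8], y∈[6,7] → 3·1 = 3.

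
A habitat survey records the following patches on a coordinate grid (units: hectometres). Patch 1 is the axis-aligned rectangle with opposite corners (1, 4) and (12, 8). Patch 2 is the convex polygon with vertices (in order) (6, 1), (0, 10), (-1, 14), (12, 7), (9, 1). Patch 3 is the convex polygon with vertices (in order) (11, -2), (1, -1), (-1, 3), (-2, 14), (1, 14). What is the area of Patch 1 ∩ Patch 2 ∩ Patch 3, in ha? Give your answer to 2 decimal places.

13.33

The intersection is the polygon with vertices (4,4), (1.333,8), (4.75,8), (7.25,4).
By the shoelace formula its area is 13.33.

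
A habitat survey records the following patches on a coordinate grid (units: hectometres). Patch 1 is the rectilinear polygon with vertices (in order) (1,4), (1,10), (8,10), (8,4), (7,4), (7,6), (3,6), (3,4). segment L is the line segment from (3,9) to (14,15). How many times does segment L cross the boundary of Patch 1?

The segment meets the boundary at (4.833,10).

1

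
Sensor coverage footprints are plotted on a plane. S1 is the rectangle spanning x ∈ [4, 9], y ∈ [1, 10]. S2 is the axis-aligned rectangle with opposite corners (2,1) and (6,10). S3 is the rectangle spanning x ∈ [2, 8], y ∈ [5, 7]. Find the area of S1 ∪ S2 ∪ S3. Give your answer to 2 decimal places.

63.00

By inclusion–exclusion:
Individual areas: |S1| = 45, |S2| = 36, |S3| = 12.
|S1∩S2|: x∈[4,6], y∈[1,10] → 2·9 = 18.
|S1∩S3|: x∈[4,8], y∈[5,7] → 4·2 = 8.
|S2∩S3|: x∈[2,6], y∈[5,7] → 4·2 = 8.
|S1∩S2∩S3| = 4.
|S1 ∪ S2 ∪ S3| = 93 − 34 + 4 = 63.00.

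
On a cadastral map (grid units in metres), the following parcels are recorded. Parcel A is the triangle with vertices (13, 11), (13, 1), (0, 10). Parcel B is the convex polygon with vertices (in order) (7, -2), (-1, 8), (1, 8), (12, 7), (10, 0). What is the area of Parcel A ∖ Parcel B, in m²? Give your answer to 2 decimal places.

|Parcel A| = 65, |Parcel A∩Parcel B| = 20.0618.
|Parcel A ∖ Parcel B| = |Parcel A| − |Parcel A∩Parcel B| = 65 − 20.0618 = 44.94.

44.94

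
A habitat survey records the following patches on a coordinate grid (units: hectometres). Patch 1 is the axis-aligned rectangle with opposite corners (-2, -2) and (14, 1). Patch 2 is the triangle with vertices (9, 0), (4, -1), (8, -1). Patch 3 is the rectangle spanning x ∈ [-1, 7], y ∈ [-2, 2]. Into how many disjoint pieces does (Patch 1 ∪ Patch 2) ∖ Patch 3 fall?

2

(Patch 1 ∪ Patch 2) ∖ Patch 3 splits into 2 disjoint pieces (area 3, area 21).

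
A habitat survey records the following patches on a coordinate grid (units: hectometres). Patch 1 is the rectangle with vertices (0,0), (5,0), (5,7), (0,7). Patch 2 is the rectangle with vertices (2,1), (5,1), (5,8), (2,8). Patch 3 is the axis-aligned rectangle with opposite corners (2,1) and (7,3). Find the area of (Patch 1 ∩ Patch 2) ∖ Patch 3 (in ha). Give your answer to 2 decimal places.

|Patch 1 ∩ Patch 2| = 18.
|(Patch 1 ∩ Patch 2) ∩ Patch 3| = 6.
|(Patch 1 ∩ Patch 2) ∖ Patch 3| = 18 − 6 = 12.00.

12.00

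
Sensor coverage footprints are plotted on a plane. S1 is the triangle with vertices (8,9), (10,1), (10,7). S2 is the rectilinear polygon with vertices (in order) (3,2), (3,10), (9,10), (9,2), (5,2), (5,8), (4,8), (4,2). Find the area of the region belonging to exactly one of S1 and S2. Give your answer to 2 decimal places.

45.00

|S1| = 6, |S2| = 42, |S1∩S2| = 1.5.
|S1 △ S2| = |S1| + |S2| − 2·|S1∩S2| = 6 + 42 − 3 = 45.00.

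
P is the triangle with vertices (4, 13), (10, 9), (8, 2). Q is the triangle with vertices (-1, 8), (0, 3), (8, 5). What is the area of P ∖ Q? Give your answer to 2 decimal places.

|P| = 25, |P∩Q| = 0.3621.
|P ∖ Q| = |P| − |P∩Q| = 25 − 0.3621 = 24.64.

24.64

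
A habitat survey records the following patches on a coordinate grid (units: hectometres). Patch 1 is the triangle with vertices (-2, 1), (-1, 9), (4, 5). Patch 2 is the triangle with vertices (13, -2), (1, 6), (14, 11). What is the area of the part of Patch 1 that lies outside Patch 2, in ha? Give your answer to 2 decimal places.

|Patch 1| = 22, |Patch 1∩Patch 2| = 2.3977.
|Patch 1 ∖ Patch 2| = |Patch 1| − |Patch 1∩Patch 2| = 22 − 2.3977 = 19.60.

19.60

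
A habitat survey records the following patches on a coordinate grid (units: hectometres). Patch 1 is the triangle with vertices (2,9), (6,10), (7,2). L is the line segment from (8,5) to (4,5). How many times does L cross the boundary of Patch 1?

2

The segment meets the boundary at (4.857,5), (6.625,5).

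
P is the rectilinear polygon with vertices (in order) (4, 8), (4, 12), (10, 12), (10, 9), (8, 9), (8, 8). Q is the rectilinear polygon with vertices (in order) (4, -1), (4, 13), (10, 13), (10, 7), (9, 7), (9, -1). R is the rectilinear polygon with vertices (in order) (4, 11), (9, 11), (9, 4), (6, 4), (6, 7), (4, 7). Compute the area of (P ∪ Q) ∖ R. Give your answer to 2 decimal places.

47.00

|P ∪ Q| = 76.
|(P ∪ Q) ∩ R| = 29.
|(P ∪ Q) ∖ R| = 76 − 29 = 47.00.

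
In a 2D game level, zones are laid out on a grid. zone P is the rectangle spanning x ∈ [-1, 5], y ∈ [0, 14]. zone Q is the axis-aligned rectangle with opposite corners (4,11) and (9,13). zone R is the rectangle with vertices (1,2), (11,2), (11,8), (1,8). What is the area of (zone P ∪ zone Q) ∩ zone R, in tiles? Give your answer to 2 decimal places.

The region (zone P ∪ zone Q) ∩ zone R is the polygon with vertices (5,2), (1,2), (1,8), (5,8).
By the shoelace formula its area is 24.00.

24.00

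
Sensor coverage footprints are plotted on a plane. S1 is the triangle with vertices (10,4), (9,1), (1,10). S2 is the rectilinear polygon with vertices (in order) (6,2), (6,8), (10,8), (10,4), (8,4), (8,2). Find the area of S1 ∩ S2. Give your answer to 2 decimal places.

6.83

The intersection is the polygon with vertices (6,4.375), (6,6.667), (10,4), (8,4), (8,2.125).
By the shoelace formula its area is 6.83.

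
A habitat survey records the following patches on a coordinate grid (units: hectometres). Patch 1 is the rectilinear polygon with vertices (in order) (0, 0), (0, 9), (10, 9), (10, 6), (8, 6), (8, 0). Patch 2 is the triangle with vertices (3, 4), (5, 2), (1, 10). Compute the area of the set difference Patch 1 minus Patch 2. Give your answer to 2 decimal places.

74.08

|Patch 1| = 78, |Patch 1∩Patch 2| = 3.9167.
|Patch 1 ∖ Patch 2| = |Patch 1| − |Patch 1∩Patch 2| = 78 − 3.9167 = 74.08.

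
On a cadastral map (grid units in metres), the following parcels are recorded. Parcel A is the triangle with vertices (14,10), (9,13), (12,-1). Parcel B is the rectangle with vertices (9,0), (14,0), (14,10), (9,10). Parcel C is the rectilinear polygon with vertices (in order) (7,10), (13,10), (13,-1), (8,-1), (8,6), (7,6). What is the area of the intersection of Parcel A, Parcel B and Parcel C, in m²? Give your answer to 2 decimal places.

The intersection is the polygon with vertices (13,10), (13,4.5), (12.182,0), (11.786,0), (9.643,10).
By the shoelace formula its area is 21.02.

21.02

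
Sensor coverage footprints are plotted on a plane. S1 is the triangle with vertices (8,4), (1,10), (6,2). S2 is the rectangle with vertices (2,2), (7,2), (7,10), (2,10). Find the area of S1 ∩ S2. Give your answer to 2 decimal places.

The intersection is the polygon with vertices (7,4.857), (7,3), (6,2), (2,8.4), (2,9.143).
By the shoelace formula its area is 11.70.

11.70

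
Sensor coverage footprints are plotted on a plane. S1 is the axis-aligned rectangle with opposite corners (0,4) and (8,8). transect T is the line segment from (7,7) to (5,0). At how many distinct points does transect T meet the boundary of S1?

The segment meets the boundary at (6.143,4).

1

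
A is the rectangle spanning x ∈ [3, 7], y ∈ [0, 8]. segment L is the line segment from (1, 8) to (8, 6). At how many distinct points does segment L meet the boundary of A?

2

The segment meets the boundary at (7,6.286), (3,7.429).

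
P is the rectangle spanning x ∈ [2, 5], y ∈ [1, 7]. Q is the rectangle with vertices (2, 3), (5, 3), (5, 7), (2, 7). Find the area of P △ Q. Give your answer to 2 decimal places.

6.00

|P∩Q|: x∈[2,5], y∈[3,7] → 3·4 = 12.
|P △ Q| = |P| + |Q| − 2·|P∩Q| = 18 + 12 − 24 = 6.00.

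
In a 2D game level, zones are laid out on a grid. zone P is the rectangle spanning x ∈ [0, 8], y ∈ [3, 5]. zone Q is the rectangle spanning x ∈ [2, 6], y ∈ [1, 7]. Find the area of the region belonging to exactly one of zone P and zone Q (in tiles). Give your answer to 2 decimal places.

24.00

|zone P∩zone Q|: x∈[2,6], y∈[3,5] → 4·2 = 8.
|zone P △ zone Q| = |zone P| + |zone Q| − 2·|zone P∩zone Q| = 16 + 24 − 16 = 24.00.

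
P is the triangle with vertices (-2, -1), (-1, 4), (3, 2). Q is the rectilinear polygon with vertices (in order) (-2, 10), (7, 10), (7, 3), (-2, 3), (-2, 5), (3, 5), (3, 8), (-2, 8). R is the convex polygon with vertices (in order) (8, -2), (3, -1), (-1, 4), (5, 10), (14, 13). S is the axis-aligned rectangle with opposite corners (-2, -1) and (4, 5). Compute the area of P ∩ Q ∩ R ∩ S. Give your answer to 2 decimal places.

0.60

The intersection is the polygon with vertices (-0.2,3), (-1,4), (1,3).
By the shoelace formula its area is 0.60.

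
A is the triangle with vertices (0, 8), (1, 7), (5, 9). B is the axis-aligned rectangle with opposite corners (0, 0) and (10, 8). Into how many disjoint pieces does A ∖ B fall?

A ∖ B is a single connected region.

1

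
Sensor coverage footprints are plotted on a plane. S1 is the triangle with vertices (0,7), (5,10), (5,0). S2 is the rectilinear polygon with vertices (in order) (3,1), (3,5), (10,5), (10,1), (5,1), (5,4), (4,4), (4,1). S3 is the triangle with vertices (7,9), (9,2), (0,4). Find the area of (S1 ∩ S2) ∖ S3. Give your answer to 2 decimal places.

1.12

|S1 ∩ S2| = 3.9.
|(S1 ∩ S2) ∩ S3| = 2.7778.
|(S1 ∩ S2) ∖ S3| = 3.9 − 2.7778 = 1.12.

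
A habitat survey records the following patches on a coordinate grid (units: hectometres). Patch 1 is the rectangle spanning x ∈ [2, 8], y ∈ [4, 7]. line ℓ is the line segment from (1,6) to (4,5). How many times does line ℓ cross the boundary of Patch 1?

The segment meets the boundary at (2,5.667).

1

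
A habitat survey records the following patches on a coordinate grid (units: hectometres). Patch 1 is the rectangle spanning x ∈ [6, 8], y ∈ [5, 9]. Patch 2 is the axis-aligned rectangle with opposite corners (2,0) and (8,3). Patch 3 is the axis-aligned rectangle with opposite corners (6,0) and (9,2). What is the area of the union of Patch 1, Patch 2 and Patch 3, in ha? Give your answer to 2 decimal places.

By inclusion–exclusion:
Individual areas: |Patch 1| = 8, |Patch 2| = 18, |Patch 3| = 6.
|Patch 1∩Patch 2| = 0 (no overlap).
|Patch 1∩Patch 3| = 0 (no overlap).
|Patch 2∩Patch 3|: x∈[6,8], y∈[0,2] → 2·2 = 4.
|Patch 1∩Patch 2∩Patch 3| = 0.
|Patch 1 ∪ Patch 2 ∪ Patch 3| = 32 − 4 + 0 = 28.00.

28.00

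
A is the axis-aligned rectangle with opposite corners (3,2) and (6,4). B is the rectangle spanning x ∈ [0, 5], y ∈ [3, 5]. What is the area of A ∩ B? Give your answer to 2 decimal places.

2.00

|A∩B|: x∈[3,5], y∈[3,4] → 2·1 = 2.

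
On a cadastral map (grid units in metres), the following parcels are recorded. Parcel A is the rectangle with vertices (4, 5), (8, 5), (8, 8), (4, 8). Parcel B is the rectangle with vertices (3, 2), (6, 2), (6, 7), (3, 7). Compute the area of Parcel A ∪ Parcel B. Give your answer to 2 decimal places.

By inclusion–exclusion:
Individual areas: |Parcel A| = 12, |Parcel B| = 15.
|Parcel A∩Parcel B|: x∈[4,6], y∈[5,7] → 2·2 = 4.
|Parcel A ∪ Parcel B| = 27 − 4 = 23.00.

23.00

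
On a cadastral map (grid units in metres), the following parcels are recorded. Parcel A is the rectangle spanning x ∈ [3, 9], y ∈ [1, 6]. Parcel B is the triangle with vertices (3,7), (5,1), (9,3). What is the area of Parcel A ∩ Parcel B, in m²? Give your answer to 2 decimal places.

The intersection is the polygon with vertices (4.5,6), (9,3), (5,1), (3.333,6).
By the shoelace formula its area is 13.42.

13.42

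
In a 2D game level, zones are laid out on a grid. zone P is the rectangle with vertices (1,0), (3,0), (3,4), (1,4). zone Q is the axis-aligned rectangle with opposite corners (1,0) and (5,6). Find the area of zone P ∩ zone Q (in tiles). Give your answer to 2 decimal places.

|zone P∩zone Q|: x∈[1,3], y∈[0,4] → 2·4 = 8.

8.00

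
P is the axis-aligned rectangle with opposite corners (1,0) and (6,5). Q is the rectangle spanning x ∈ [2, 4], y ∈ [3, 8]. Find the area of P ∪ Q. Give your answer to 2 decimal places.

31.00

By inclusion–exclusion:
Individual areas: |P| = 25, |Q| = 10.
|P∩Q|: x∈[2,4], y∈[3,5] → 2·2 = 4.
|P ∪ Q| = 35 − 4 = 31.00.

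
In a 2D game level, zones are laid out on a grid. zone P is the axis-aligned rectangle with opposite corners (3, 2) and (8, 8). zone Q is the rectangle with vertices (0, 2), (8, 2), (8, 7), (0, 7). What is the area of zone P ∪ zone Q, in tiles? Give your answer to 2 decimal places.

By inclusion–exclusion:
Individual areas: |zone P| = 30, |zone Q| = 40.
|zone P∩zone Q|: x∈[3,8], y∈[2,7] → 5·5 = 25.
|zone P ∪ zone Q| = 70 − 25 = 45.00.

45.00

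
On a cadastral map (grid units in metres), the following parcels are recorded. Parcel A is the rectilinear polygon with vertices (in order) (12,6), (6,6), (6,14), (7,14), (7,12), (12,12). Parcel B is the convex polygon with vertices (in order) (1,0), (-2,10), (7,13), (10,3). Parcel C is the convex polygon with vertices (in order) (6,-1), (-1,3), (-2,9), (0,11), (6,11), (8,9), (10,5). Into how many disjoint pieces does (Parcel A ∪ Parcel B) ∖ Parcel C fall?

4

(Parcel A ∪ Parcel B) ∖ Parcel C splits into 4 disjoint pieces (area 1.3005, area 2.5304, area 0.6346, area 32.0667).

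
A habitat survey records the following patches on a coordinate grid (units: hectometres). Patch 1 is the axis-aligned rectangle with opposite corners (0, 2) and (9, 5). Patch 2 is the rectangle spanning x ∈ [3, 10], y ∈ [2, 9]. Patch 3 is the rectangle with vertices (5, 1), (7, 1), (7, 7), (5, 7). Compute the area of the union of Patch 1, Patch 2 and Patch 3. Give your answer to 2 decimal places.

By inclusion–exclusion:
Individual areas: |Patch 1| = 27, |Patch 2| = 49, |Patch 3| = 12.
|Patch 1∩Patch 2|: x∈[3,9], y∈[2,5] → 6·3 = 18.
|Patch 1∩Patch 3|: x∈[5,7], y∈[2,5] → 2·3 = 6.
|Patch 2∩Patch 3|: x∈[5,7], y∈[2,7] → 2·5 = 10.
|Patch 1∩Patch 2∩Patch 3| = 6.
|Patch 1 ∪ Patch 2 ∪ Patch 3| = 88 − 34 + 6 = 60.00.

60.00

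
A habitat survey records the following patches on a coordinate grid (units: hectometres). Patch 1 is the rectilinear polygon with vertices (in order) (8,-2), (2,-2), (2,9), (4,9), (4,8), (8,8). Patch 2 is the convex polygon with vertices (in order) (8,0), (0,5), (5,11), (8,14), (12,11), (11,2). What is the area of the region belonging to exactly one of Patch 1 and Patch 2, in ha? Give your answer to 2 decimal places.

|Patch 1| = 62, |Patch 2| = 98, |Patch 1∩Patch 2| = 37.6833.
|Patch 1 △ Patch 2| = |Patch 1| + |Patch 2| − 2·|Patch 1∩Patch 2| = 62 + 98 − 75.3667 = 84.63.

84.63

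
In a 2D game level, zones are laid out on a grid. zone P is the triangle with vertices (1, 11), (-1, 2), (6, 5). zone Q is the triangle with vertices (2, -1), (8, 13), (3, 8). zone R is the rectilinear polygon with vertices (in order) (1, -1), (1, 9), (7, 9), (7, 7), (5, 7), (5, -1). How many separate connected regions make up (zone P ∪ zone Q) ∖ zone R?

3

(zone P ∪ zone Q) ∖ zone R splits into 3 disjoint pieces (area 9.8095, area 4.5714, area 1.0229).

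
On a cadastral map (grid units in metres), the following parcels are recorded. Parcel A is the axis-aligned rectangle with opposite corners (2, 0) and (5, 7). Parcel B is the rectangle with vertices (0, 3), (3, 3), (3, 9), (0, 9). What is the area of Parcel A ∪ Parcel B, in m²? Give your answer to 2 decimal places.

35.00

By inclusion–exclusion:
Individual areas: |Parcel A| = 21, |Parcel B| = 18.
|Parcel A∩Parcel B|: x∈[2,3], y∈[3,7] → 1·4 = 4.
|Parcel A ∪ Parcel B| = 39 − 4 = 35.00.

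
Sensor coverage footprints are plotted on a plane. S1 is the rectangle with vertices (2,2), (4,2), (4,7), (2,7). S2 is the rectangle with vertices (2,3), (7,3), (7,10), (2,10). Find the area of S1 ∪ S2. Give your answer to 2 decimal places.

By inclusion–exclusion:
Individual areas: |S1| = 10, |S2| = 35.
|S1∩S2|: x∈[2,4], y∈[3,7] → 2·4 = 8.
|S1 ∪ S2| = 45 − 8 = 37.00.

37.00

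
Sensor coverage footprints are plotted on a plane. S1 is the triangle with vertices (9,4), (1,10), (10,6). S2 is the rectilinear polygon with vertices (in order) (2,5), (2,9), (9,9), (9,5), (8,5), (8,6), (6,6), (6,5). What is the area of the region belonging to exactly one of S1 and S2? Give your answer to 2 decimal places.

21.69

|S1| = 11, |S2| = 26, |S1∩S2| = 7.6528.
|S1 △ S2| = |S1| + |S2| − 2·|S1∩S2| = 11 + 26 − 15.3056 = 21.69.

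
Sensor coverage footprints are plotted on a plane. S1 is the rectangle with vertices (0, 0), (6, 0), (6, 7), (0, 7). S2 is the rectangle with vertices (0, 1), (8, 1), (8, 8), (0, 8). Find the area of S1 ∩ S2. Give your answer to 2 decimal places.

36.00

|S1∩S2|: x∈[0,6], y∈[1,7] → 6·6 = 36.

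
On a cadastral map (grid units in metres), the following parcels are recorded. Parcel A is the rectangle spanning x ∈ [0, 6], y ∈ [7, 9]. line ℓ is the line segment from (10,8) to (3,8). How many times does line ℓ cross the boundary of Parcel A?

1

The segment meets the boundary at (6,8).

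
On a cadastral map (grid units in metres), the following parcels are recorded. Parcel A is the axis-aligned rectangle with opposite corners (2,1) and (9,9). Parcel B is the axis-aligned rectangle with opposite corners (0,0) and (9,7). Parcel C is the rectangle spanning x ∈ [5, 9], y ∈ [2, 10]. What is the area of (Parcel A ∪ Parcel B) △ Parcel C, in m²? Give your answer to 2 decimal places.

|Parcel A ∪ Parcel B| = 77.
|(Parcel A ∪ Parcel B) ∩ Parcel C| = 28.
|(Parcel A ∪ Parcel B) △ Parcel C| = 77 + 32 − 56 = 53.00.

53.00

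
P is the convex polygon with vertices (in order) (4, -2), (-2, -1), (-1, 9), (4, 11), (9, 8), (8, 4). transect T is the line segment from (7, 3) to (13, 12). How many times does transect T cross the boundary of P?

The segment meets the boundary at (8.2,4.8).

1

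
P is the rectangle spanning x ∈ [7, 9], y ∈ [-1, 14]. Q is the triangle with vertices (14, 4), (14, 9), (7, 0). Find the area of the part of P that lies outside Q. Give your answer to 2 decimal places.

|P| = 30, |P∩Q| = 1.4286.
|P ∖ Q| = |P| − |P∩Q| = 30 − 1.4286 = 28.57.

28.57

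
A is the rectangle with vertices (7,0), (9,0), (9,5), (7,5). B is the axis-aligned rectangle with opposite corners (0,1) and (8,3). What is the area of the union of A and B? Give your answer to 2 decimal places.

24.00

By inclusion–exclusion:
Individual areas: |A| = 10, |B| = 16.
|A∩B|: x∈[7,8], y∈[1,3] → 1·2 = 2.
|A ∪ B| = 26 − 2 = 24.00.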